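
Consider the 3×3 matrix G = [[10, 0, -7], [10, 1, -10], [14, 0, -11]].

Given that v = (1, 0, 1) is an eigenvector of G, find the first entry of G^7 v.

First find the eigenvalue: Gv = (3, 0, 3) = 3·(1, 0, 1), so λ = 3.
Then G^7 v = λ^7·v = 3^7·(1, 0, 1) = 2187·(1, 0, 1) = (2187, 0, 2187).

2187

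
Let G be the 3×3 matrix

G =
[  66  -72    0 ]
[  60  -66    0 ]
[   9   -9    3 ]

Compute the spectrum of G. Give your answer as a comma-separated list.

Compute the characteristic polynomial p(s) = det(sI - G).
Expanding the 3×3 determinant: p(s) = s^3 - 3s^2 - 36s + 108.
Since p(6) = 0, s = 6 is a root.
Factor out (s - 6): p(s) = (s - 6)·(s^2 + 3s - 18).
The quadratic factors as (s + 6)·(s - 3).
Eigenvalues: -6, 3, 6.

-6, 3, 6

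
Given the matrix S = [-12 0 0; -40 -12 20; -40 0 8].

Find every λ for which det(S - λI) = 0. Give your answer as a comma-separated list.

-12, -12, 8

Compute the characteristic polynomial p(r) = det(rI - S).
Expanding along the first row, p(r) = r^3 + 16r^2 - 48r - 1152.
Since p(8) = 0, r = 8 is a root.
Factor out (r - 8): p(r) = (r - 8)·(r^2 + 24r + 144).
The quadratic factor is (r + 12)^2.
Eigenvalues: -12, -12, 8.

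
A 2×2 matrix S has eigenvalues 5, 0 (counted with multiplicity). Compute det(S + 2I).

14

If S has eigenvalues 5, 0, then S + 2I has eigenvalues 7, 2.
det(S + 2I) = (7) · (2) = 14.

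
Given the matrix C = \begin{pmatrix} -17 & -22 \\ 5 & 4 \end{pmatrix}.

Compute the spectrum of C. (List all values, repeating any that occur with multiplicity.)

-7, -6

det(C - tI) = (-17 - t)(4 - t) - (-22)·(5) = t^2 + 13t + 42.
This factors as (t + 7)·(t + 6) = 0.
Eigenvalues: -7, -6.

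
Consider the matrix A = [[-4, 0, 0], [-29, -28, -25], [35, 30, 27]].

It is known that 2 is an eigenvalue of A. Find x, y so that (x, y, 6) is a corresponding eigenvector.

We need (A - 2I)v = 0.
A - 2I = [[-6, 0, 0], [-29, -30, -25], [35, 30, 25]].
Row 1: (-6)·x + (0)·y + (0)·6 = 0
Row 2: (-29)·x + (-30)·y + (-25)·6 = 0
Row 3: (35)·x + (30)·y + (25)·6 = 0
Solving gives x = 0, y = -5.
Check: A·(0, -5, 6) = (0, -10, 12) = 2·(0, -5, 6).

0, -5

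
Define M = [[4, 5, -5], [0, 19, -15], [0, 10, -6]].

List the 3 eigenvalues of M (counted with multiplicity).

Compute the characteristic polynomial p(t) = det(tI - M).
Expanding the 3×3 determinant: p(t) = t^3 - 17t^2 + 88t - 144.
Rational-root test: t = 9 gives p(9) = 0.
Dividing by (t - 9) leaves t^2 - 8t + 16.
The quadratic factor is (t - 4)^2.
Eigenvalues: 4, 4, 9.

4, 4, 9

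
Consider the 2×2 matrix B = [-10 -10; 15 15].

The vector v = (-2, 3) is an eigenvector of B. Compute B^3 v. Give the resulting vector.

First find the eigenvalue: Bv = (-10, 15) = 5·(-2, 3), so λ = 5.
Then B^3 v = λ^3·v = 5^3·(-2, 3) = 125·(-2, 3) = (-250, 375).

(-250, 375)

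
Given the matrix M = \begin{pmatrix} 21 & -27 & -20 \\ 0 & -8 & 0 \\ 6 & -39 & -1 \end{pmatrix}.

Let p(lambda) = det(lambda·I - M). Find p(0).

p(0) = det(0·I − M) = det(−M) = (−1)^3·det(M).
det(M) = -792, so p(0) = 792.

792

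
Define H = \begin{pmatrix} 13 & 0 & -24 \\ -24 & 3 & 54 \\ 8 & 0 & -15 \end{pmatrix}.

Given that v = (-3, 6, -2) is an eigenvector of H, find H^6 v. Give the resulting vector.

(-2187, 4374, -1458)

First find the eigenvalue: Hv = (9, -18, 6) = -3·(-3, 6, -2), so λ = -3.
Then H^6 v = λ^6·v = (-3)^6·(-3, 6, -2) = 729·(-3, 6, -2) = (-2187, 4374, -1458).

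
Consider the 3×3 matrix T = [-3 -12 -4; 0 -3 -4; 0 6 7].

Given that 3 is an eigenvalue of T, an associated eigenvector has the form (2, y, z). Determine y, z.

-2, 3

We need (T - 3I)v = 0.
T - 3I = [[-6, -12, -4], [0, -6, -4], [0, 6, 4]].
Row 1: (-6)·2 + (-12)·y + (-4)·z = 0
Row 2: (0)·2 + (-6)·y + (-4)·z = 0
Row 3: (0)·2 + (6)·y + (4)·z = 0
Solving gives y = -2, z = 3.
Check: T·(2, -2, 3) = (6, -6, 9) = 3·(2, -2, 3).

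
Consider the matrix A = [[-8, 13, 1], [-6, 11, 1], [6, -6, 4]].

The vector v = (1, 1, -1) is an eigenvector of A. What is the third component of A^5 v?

First find the eigenvalue: Av = (4, 4, -4) = 4·(1, 1, -1), so λ = 4.
Then A^5 v = λ^5·v = 4^5·(1, 1, -1) = 1024·(1, 1, -1) = (1024, 1024, -1024).

-1024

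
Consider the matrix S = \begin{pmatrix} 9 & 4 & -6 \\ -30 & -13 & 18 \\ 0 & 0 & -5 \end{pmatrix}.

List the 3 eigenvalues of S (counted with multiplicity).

-5, -3, -1

Compute the characteristic polynomial p(λ) = det(λI - S).
Cofactor expansion gives p(λ) = λ^3 + 9λ^2 + 23λ + 15.
Rational-root test: λ = -5 gives p(-5) = 0.
Dividing by (λ + 5) leaves λ^2 + 4λ + 3.
The quadratic factors as (λ + 3)·(λ + 1).
Eigenvalues: -5, -3, -1.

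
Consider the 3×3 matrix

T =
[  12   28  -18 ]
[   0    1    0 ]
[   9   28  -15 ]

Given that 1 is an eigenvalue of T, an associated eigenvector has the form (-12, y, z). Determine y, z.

-3, -12

We need (T - 1I)v = 0.
T - 1I = [[11, 28, -18], [0, 0, 0], [9, 28, -16]].
Row 1: (11)·-12 + (28)·y + (-18)·z = 0
Row 2: (0)·-12 + (0)·y + (0)·z = 0
Row 3: (9)·-12 + (28)·y + (-16)·z = 0
Solving gives y = -3, z = -12.
Check: T·(-12, -3, -12) = (-12, -3, -12) = 1·(-12, -3, -12).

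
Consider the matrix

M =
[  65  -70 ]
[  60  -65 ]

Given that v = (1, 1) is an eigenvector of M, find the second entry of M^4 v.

First find the eigenvalue: Mv = (-5, -5) = -5·(1, 1), so λ = -5.
Then M^4 v = λ^4·v = (-5)^4·(1, 1) = 625·(1, 1) = (625, 625).

625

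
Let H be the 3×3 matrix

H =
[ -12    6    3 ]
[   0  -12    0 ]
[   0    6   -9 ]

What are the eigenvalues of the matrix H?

Compute the characteristic polynomial p(s) = det(sI - H).
Expanding along the first row, p(s) = s^3 + 33s^2 + 360s + 1296.
Since p(-9) = 0, s = -9 is a root.
Dividing by (s + 9) leaves s^2 + 24s + 144.
The quadratic factor is (s + 12)^2.
Eigenvalues: -12, -12, -9.

-12, -12, -9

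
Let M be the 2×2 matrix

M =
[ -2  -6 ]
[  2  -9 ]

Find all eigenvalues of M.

-6, -5

det(M - rI) = (-2 - r)(-9 - r) - (-6)·(2) = r^2 + 11r + 30.
This factors as (r + 6)·(r + 5) = 0.
Eigenvalues: -6, -5.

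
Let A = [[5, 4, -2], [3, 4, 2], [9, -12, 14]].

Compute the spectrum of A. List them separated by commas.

The characteristic polynomial is p(λ) = det(λI - A).
Expanding the 3×3 determinant: p(λ) = λ^3 - 23λ^2 + 176λ - 448.
Rational-root test: λ = 7 gives p(7) = 0.
Factor out (λ - 7): p(λ) = (λ - 7)·(λ^2 - 16λ + 64).
The quadratic factor is (λ - 8)^2.
Eigenvalues: 7, 8, 8.

7, 8, 8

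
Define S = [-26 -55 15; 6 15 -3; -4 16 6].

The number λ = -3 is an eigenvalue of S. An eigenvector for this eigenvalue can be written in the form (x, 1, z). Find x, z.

-5, -4

We need (S + 3I)v = 0.
S + 3I = [[-23, -55, 15], [6, 18, -3], [-4, 16, 9]].
Row 1: (-23)·x + (-55)·1 + (15)·z = 0
Row 2: (6)·x + (18)·1 + (-3)·z = 0
Row 3: (-4)·x + (16)·1 + (9)·z = 0
Solving gives x = -5, z = -4.
Check: S·(-5, 1, -4) = (15, -3, 12) = -3·(-5, 1, -4).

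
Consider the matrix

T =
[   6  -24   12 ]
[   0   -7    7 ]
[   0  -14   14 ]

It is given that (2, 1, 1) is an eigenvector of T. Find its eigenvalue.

0

Compute Tv: T·(2, 1, 1) = (0, 0, 0).
Since Tv = λv, compare component 1: 0 = λ·2, so λ = 0.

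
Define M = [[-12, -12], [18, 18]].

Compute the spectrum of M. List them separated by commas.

0, 6

det(M - μI) = (-12 - μ)(18 - μ) - (-12)·(18) = μ^2 - 6μ.
This factors as μ·(μ - 6) = 0.
Eigenvalues: 0, 6.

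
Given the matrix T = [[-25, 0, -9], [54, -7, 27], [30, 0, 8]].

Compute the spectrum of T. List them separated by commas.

-10, -7, -7

Compute the characteristic polynomial p(λ) = det(λI - T).
Cofactor expansion gives p(λ) = λ^3 + 24λ^2 + 189λ + 490.
Try λ = -10: p(-10) = 0, so -10 is a root.
Dividing by (λ + 10) leaves λ^2 + 14λ + 49.
The quadratic factor is (λ + 7)^2.
Eigenvalues: -10, -7, -7.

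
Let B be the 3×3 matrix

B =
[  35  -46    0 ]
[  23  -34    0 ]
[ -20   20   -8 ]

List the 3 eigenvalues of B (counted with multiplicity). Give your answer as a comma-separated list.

-11, -8, 12

The characteristic polynomial is p(μ) = det(μI - B).
Cofactor expansion gives p(μ) = μ^3 + 7μ^2 - 140μ - 1056.
Since p(-8) = 0, μ = -8 is a root.
Factor out (μ + 8): p(μ) = (μ + 8)·(μ^2 - μ - 132).
The quadratic factors as (μ + 11)·(μ - 12).
Eigenvalues: -11, -8, 12.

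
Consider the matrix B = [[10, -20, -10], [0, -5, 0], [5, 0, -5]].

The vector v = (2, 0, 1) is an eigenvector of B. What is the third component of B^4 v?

First find the eigenvalue: Bv = (10, 0, 5) = 5·(2, 0, 1), so λ = 5.
Then B^4 v = λ^4·v = 5^4·(2, 0, 1) = 625·(2, 0, 1) = (1250, 0, 625).

625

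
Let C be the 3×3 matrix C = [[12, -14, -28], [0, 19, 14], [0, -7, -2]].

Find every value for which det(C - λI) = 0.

The characteristic polynomial is p(μ) = det(μI - C).
Cofactor expansion gives p(μ) = μ^3 - 29μ^2 + 264μ - 720.
Try μ = 5: p(5) = 0, so 5 is a root.
Factor out (μ - 5): p(μ) = (μ - 5)·(μ^2 - 24μ + 144).
The quadratic factor is (μ - 12)^2.
Eigenvalues: 5, 12, 12.

5, 12, 12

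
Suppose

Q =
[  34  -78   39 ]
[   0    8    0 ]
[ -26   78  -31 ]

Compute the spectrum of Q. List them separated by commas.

-5, 8, 8

Compute the characteristic polynomial p(λ) = det(λI - Q).
Cofactor expansion gives p(λ) = λ^3 - 11λ^2 - 16λ + 320.
Rational-root test: λ = -5 gives p(-5) = 0.
Factor out (λ + 5): p(λ) = (λ + 5)·(λ^2 - 16λ + 64).
The quadratic factor is (λ - 8)^2.
Eigenvalues: -5, 8, 8.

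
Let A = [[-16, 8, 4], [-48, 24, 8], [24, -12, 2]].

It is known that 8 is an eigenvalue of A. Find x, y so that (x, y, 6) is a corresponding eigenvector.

0, -3

We need (A - 8I)v = 0.
A - 8I = [[-24, 8, 4], [-48, 16, 8], [24, -12, -6]].
Row 1: (-24)·x + (8)·y + (4)·6 = 0
Row 2: (-48)·x + (16)·y + (8)·6 = 0
Row 3: (24)·x + (-12)·y + (-6)·6 = 0
Solving gives x = 0, y = -3.
Check: A·(0, -3, 6) = (0, -24, 48) = 8·(0, -3, 6).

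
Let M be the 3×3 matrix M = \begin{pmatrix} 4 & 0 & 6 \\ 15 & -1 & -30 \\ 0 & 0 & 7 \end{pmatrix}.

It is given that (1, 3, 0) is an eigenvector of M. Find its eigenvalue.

Compute Mv: M·(1, 3, 0) = (4, 12, 0).
Since Mv = λv, compare component 1: 4 = λ·1, so λ = 4.

4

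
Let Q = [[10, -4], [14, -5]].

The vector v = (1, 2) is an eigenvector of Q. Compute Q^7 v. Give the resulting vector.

First find the eigenvalue: Qv = (2, 4) = 2·(1, 2), so λ = 2.
Then Q^7 v = λ^7·v = 2^7·(1, 2) = 128·(1, 2) = (128, 256).

(128, 256)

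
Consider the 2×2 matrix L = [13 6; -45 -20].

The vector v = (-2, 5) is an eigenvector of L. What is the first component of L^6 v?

First find the eigenvalue: Lv = (4, -10) = -2·(-2, 5), so λ = -2.
Then L^6 v = λ^6·v = (-2)^6·(-2, 5) = 64·(-2, 5) = (-128, 320).

-128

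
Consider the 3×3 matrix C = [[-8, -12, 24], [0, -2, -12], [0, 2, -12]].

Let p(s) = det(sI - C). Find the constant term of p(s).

p(s) = s^3 + 22s^2 + 160s + 384.
The constant term is 384.

384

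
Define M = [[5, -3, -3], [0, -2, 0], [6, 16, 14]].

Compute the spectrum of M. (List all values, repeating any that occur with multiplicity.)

The characteristic polynomial is p(s) = det(sI - M).
Expanding along the first row, p(s) = s^3 - 17s^2 + 50s + 176.
Since p(-2) = 0, s = -2 is a root.
Dividing by (s + 2) leaves s^2 - 19s + 88.
The quadratic factors as (s - 8)·(s - 11).
Eigenvalues: -2, 8, 11.

-2, 8, 11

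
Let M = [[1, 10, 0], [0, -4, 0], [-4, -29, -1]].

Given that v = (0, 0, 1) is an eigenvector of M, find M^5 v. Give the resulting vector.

First find the eigenvalue: Mv = (0, 0, -1) = -1·(0, 0, 1), so λ = -1.
Then M^5 v = λ^5·v = (-1)^5·(0, 0, 1) = -1·(0, 0, 1) = (0, 0, -1).

(0, 0, -1)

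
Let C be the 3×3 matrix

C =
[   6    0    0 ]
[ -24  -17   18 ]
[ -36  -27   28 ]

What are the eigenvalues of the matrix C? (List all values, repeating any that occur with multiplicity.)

The characteristic polynomial is p(lambda) = det(lambda·I - C).
Expanding along the first row, p(lambda) = lambda^3 - 17·lambda^2 + 76·lambda - 60.
Try lambda = 6: p(6) = 0, so 6 is a root.
Factor out (lambda - 6): p(lambda) = (lambda - 6)·(lambda^2 - 11·lambda + 10).
The quadratic factors as (lambda - 1)·(lambda - 10).
Eigenvalues: 1, 6, 10.

1, 6, 10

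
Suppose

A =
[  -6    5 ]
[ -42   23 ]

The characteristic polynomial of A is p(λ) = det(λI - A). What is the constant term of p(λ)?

72

p(λ) = λ^2 - 17λ + 72.
The constant term is 72.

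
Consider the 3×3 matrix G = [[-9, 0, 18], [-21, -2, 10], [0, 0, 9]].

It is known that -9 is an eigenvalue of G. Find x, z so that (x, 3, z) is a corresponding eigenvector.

We need (G + 9I)v = 0.
G + 9I = [[0, 0, 18], [-21, 7, 10], [0, 0, 18]].
Row 1: (0)·x + (0)·3 + (18)·z = 0
Row 2: (-21)·x + (7)·3 + (10)·z = 0
Row 3: (0)·x + (0)·3 + (18)·z = 0
Solving gives x = 1, z = 0.
Check: G·(1, 3, 0) = (-9, -27, 0) = -9·(1, 3, 0).

1, 0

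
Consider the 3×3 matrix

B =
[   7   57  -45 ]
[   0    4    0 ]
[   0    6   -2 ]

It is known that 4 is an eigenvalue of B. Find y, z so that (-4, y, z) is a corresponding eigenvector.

1, 1

We need (B - 4I)v = 0.
B - 4I = [[3, 57, -45], [0, 0, 0], [0, 6, -6]].
Row 1: (3)·-4 + (57)·y + (-45)·z = 0
Row 2: (0)·-4 + (0)·y + (0)·z = 0
Row 3: (0)·-4 + (6)·y + (-6)·z = 0
Solving gives y = 1, z = 1.
Check: B·(-4, 1, 1) = (-16, 4, 4) = 4·(-4, 1, 1).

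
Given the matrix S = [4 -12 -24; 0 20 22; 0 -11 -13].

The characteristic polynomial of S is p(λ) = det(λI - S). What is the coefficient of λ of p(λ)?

10

p(λ) = λ^3 - 11λ^2 + 10λ + 72.
The coefficient of λ is 10.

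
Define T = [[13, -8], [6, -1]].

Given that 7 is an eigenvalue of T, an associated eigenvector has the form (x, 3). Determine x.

We need (T - 7I)v = 0.
T - 7I = [[6, -8], [6, -8]].
Row 1: (6)·x + (-8)·3 = 0
Row 2: (6)·x + (-8)·3 = 0
Solving gives x = 4.
Check: T·(4, 3) = (28, 21) = 7·(4, 3).

4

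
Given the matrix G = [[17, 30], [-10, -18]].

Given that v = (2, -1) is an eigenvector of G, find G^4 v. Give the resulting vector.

First find the eigenvalue: Gv = (4, -2) = 2·(2, -1), so λ = 2.
Then G^4 v = λ^4·v = 2^4·(2, -1) = 16·(2, -1) = (32, -16).

(32, -16)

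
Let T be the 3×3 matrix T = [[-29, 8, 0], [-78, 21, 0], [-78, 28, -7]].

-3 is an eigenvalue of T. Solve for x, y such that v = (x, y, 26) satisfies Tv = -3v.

We need (T + 3I)v = 0.
T + 3I = [[-26, 8, 0], [-78, 24, 0], [-78, 28, -4]].
Row 1: (-26)·x + (8)·y + (0)·26 = 0
Row 2: (-78)·x + (24)·y + (0)·26 = 0
Row 3: (-78)·x + (28)·y + (-4)·26 = 0
Solving gives x = 8, y = 26.
Check: T·(8, 26, 26) = (-24, -78, -78) = -3·(8, 26, 26).

8, 26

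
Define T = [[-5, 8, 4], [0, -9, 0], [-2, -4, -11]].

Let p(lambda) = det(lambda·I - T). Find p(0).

567

p(0) = det(0·I − T) = det(−T) = (−1)^3·det(T).
det(T) = -567, so p(0) = 567.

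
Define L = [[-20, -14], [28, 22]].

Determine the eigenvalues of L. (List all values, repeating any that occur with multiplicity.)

-6, 8

det(L - rI) = (-20 - r)(22 - r) - (-14)·(28) = r^2 - 2r - 48.
This factors as (r + 6)·(r - 8) = 0.
Eigenvalues: -6, 8.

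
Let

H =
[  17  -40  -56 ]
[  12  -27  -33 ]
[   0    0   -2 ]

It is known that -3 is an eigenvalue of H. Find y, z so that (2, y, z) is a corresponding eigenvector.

We need (H + 3I)v = 0.
H + 3I = [[20, -40, -56], [12, -24, -33], [0, 0, 1]].
Row 1: (20)·2 + (-40)·y + (-56)·z = 0
Row 2: (12)·2 + (-24)·y + (-33)·z = 0
Row 3: (0)·2 + (0)·y + (1)·z = 0
Solving gives y = 1, z = 0.
Check: H·(2, 1, 0) = (-6, -3, 0) = -3·(2, 1, 0).

1, 0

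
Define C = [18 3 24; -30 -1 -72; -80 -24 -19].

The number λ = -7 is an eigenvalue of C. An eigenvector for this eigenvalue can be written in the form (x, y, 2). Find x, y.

We need (C + 7I)v = 0.
C + 7I = [[25, 3, 24], [-30, 6, -72], [-80, -24, -12]].
Row 1: (25)·x + (3)·y + (24)·2 = 0
Row 2: (-30)·x + (6)·y + (-72)·2 = 0
Row 3: (-80)·x + (-24)·y + (-12)·2 = 0
Solving gives x = -3, y = 9.
Check: C·(-3, 9, 2) = (21, -63, -14) = -7·(-3, 9, 2).

-3, 9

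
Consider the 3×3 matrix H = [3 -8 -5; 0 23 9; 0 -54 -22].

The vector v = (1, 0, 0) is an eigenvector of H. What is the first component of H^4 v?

First find the eigenvalue: Hv = (3, 0, 0) = 3·(1, 0, 0), so λ = 3.
Then H^4 v = λ^4·v = 3^4·(1, 0, 0) = 81·(1, 0, 0) = (81, 0, 0).

81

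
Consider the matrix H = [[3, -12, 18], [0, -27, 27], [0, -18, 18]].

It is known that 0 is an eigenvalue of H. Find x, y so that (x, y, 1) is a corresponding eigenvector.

-2, 1

We need (H)v = 0.
H = [[3, -12, 18], [0, -27, 27], [0, -18, 18]].
Row 1: (3)·x + (-12)·y + (18)·1 = 0
Row 2: (0)·x + (-27)·y + (27)·1 = 0
Row 3: (0)·x + (-18)·y + (18)·1 = 0
Solving gives x = -2, y = 1.
Check: H·(-2, 1, 1) = (0, 0, 0) = 0·(-2, 1, 1).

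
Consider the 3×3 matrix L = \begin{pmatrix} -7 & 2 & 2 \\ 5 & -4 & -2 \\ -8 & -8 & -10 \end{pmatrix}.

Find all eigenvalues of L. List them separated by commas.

Compute the characteristic polynomial p(r) = det(rI - L).
Cofactor expansion gives p(r) = r^3 + 21r^2 + 128r + 180.
Since p(-9) = 0, r = -9 is a root.
Dividing by (r + 9) leaves r^2 + 12r + 20.
The quadratic factors as (r + 10)·(r + 2).
Eigenvalues: -10, -9, -2.

-10, -9, -2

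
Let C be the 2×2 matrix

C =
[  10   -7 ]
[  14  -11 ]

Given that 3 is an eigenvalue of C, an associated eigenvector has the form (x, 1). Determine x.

We need (C - 3I)v = 0.
C - 3I = [[7, -7], [14, -14]].
Row 1: (7)·x + (-7)·1 = 0
Row 2: (14)·x + (-14)·1 = 0
Solving gives x = 1.
Check: C·(1, 1) = (3, 3) = 3·(1, 1).

1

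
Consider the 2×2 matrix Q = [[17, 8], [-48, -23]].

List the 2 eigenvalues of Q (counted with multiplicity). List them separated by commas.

-7, 1

det(Q - lambda·I) = (17 - lambda)(-23 - lambda) - (8)·(-48) = lambda^2 + 6·lambda - 7.
This factors as (lambda + 7)·(lambda - 1) = 0.
Eigenvalues: -7, 1.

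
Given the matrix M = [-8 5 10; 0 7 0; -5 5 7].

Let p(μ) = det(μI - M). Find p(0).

42

p(0) = det(0·I − M) = det(−M) = (−1)^3·det(M).
det(M) = -42, so p(0) = 42.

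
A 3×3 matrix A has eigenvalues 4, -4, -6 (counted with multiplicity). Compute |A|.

det(A) is the product of the eigenvalues: (4) · (-4) · (-6) = 96.

96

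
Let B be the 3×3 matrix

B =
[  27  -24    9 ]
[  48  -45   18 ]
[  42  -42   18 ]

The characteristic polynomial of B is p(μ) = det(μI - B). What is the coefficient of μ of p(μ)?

p(μ) = μ^3 - 9μ.
The coefficient of μ is -9.

-9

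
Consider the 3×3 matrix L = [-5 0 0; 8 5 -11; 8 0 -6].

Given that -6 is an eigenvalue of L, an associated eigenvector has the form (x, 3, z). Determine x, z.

We need (L + 6I)v = 0.
L + 6I = [[1, 0, 0], [8, 11, -11], [8, 0, 0]].
Row 1: (1)·x + (0)·3 + (0)·z = 0
Row 2: (8)·x + (11)·3 + (-11)·z = 0
Row 3: (8)·x + (0)·3 + (0)·z = 0
Solving gives x = 0, z = 3.
Check: L·(0, 3, 3) = (0, -18, -18) = -6·(0, 3, 3).

0, 3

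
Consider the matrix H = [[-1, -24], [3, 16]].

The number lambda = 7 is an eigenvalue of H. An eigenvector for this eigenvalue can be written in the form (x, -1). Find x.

We need (H - 7I)v = 0.
H - 7I = [[-8, -24], [3, 9]].
Row 1: (-8)·x + (-24)·-1 = 0
Row 2: (3)·x + (9)·-1 = 0
Solving gives x = 3.
Check: H·(3, -1) = (21, -7) = 7·(3, -1).

3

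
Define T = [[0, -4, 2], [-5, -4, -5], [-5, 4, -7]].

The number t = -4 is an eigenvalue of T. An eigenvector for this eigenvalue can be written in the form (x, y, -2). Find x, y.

We need (T + 4I)v = 0.
T + 4I = [[4, -4, 2], [-5, 0, -5], [-5, 4, -3]].
Row 1: (4)·x + (-4)·y + (2)·-2 = 0
Row 2: (-5)·x + (0)·y + (-5)·-2 = 0
Row 3: (-5)·x + (4)·y + (-3)·-2 = 0
Solving gives x = 2, y = 1.
Check: T·(2, 1, -2) = (-8, -4, 8) = -4·(2, 1, -2).

2, 1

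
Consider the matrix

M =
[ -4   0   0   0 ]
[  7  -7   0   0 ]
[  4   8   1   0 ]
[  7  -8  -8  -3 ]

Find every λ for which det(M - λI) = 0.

-7, -4, -3, 1

M is lower triangular, so its eigenvalues are the diagonal entries.
Diagonal: -4, -7, 1, -3.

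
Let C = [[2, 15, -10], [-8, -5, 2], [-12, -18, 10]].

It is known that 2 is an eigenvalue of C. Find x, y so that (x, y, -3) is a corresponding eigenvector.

1, -2

We need (C - 2I)v = 0.
C - 2I = [[0, 15, -10], [-8, -7, 2], [-12, -18, 8]].
Row 1: (0)·x + (15)·y + (-10)·-3 = 0
Row 2: (-8)·x + (-7)·y + (2)·-3 = 0
Row 3: (-12)·x + (-18)·y + (8)·-3 = 0
Solving gives x = 1, y = -2.
Check: C·(1, -2, -3) = (2, -4, -6) = 2·(1, -2, -3).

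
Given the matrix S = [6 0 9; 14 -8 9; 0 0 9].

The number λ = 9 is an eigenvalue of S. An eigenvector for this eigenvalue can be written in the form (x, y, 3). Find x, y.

9, 9

We need (S - 9I)v = 0.
S - 9I = [[-3, 0, 9], [14, -17, 9], [0, 0, 0]].
Row 1: (-3)·x + (0)·y + (9)·3 = 0
Row 2: (14)·x + (-17)·y + (9)·3 = 0
Row 3: (0)·x + (0)·y + (0)·3 = 0
Solving gives x = 9, y = 9.
Check: S·(9, 9, 3) = (81, 81, 27) = 9·(9, 9, 3).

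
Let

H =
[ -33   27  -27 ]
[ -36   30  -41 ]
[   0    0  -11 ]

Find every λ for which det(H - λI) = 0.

-11, -6, 3

Set up det(λI - H) = 0.
Cofactor expansion gives p(λ) = λ^3 + 14λ^2 + 15λ - 198.
Try λ = 3: p(3) = 0, so 3 is a root.
Factor out (λ - 3): p(λ) = (λ - 3)·(λ^2 + 17λ + 66).
The quadratic factors as (λ + 11)·(λ + 6).
Eigenvalues: -11, -6, 3.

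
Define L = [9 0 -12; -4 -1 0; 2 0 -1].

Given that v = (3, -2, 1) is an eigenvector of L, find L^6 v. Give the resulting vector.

First find the eigenvalue: Lv = (15, -10, 5) = 5·(3, -2, 1), so λ = 5.
Then L^6 v = λ^6·v = 5^6·(3, -2, 1) = 15625·(3, -2, 1) = (46875, -31250, 15625).

(46875, -31250, 15625)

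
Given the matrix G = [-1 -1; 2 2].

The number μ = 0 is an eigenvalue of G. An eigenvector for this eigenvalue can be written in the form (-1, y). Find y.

We need (G)v = 0.
G = [[-1, -1], [2, 2]].
Row 1: (-1)·-1 + (-1)·y = 0
Row 2: (2)·-1 + (2)·y = 0
Solving gives y = 1.
Check: G·(-1, 1) = (0, 0) = 0·(-1, 1).

1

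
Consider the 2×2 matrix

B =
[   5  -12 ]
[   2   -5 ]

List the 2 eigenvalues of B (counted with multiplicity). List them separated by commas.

-1, 1

det(B - tI) = (5 - t)(-5 - t) - (-12)·(2) = t^2 - 1.
This factors as (t + 1)·(t - 1) = 0.
Eigenvalues: -1, 1.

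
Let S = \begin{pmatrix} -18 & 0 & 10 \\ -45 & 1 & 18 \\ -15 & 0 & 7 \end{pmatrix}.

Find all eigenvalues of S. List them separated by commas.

-8, -3, 1

Compute the characteristic polynomial p(λ) = det(λI - S).
Cofactor expansion gives p(λ) = λ^3 + 10λ^2 + 13λ - 24.
Try λ = -3: p(-3) = 0, so -3 is a root.
Dividing by (λ + 3) leaves λ^2 + 7λ - 8.
The quadratic factors as (λ + 8)·(λ - 1).
Eigenvalues: -8, -3, 1.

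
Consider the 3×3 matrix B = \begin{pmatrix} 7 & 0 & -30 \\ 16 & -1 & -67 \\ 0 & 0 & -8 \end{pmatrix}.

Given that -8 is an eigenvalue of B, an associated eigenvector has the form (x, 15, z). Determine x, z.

We need (B + 8I)v = 0.
B + 8I = [[15, 0, -30], [16, 7, -67], [0, 0, 0]].
Row 1: (15)·x + (0)·15 + (-30)·z = 0
Row 2: (16)·x + (7)·15 + (-67)·z = 0
Row 3: (0)·x + (0)·15 + (0)·z = 0
Solving gives x = 6, z = 3.
Check: B·(6, 15, 3) = (-48, -120, -24) = -8·(6, 15, 3).

6, 3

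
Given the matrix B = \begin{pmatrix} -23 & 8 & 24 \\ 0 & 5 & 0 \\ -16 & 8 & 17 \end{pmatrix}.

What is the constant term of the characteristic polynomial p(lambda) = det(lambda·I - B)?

p(0) = det(0·I − B) = det(−B) = (−1)^3·det(B).
det(B) = -35, so p(0) = 35.

35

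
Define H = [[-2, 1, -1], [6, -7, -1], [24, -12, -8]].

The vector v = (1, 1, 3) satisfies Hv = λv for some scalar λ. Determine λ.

Compute Hv: H·(1, 1, 3) = (-4, -4, -12).
Since Hv = λv, compare component 1: -4 = λ·1, so λ = -4.

-4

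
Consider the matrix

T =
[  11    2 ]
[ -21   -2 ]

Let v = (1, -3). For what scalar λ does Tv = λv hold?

5

Compute Tv: T·(1, -3) = (5, -15).
Since Tv = λv, compare component 1: 5 = λ·1, so λ = 5.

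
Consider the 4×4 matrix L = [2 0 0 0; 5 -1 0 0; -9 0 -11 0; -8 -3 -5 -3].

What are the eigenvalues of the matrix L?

-11, -3, -1, 2

L is lower triangular, so its eigenvalues are the diagonal entries.
Diagonal: 2, -1, -11, -3.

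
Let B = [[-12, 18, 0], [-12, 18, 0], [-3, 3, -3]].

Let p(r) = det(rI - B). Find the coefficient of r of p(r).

-18

p(r) = r^3 - 3r^2 - 18r.
The coefficient of r is -18.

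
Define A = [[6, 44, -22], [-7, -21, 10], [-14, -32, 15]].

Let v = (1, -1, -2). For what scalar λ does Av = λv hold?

Compute Av: A·(1, -1, -2) = (6, -6, -12).
Since Av = λv, compare component 1: 6 = λ·1, so λ = 6.

6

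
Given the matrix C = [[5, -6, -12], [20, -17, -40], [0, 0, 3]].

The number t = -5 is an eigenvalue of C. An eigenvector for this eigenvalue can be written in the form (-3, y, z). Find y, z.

We need (C + 5I)v = 0.
C + 5I = [[10, -6, -12], [20, -12, -40], [0, 0, 8]].
Row 1: (10)·-3 + (-6)·y + (-12)·z = 0
Row 2: (20)·-3 + (-12)·y + (-40)·z = 0
Row 3: (0)·-3 + (0)·y + (8)·z = 0
Solving gives y = -5, z = 0.
Check: C·(-3, -5, 0) = (15, 25, 0) = -5·(-3, -5, 0).

-5, 0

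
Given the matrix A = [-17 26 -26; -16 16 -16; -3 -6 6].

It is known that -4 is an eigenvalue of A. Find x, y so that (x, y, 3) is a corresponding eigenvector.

We need (A + 4I)v = 0.
A + 4I = [[-13, 26, -26], [-16, 20, -16], [-3, -6, 10]].
Row 1: (-13)·x + (26)·y + (-26)·3 = 0
Row 2: (-16)·x + (20)·y + (-16)·3 = 0
Row 3: (-3)·x + (-6)·y + (10)·3 = 0
Solving gives x = 2, y = 4.
Check: A·(2, 4, 3) = (-8, -16, -12) = -4·(2, 4, 3).

2, 4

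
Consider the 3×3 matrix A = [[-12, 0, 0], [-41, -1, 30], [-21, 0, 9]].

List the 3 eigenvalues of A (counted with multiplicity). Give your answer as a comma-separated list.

-12, -1, 9

The characteristic polynomial is p(λ) = det(λI - A).
Expanding the 3×3 determinant: p(λ) = λ^3 + 4λ^2 - 105λ - 108.
Since p(-1) = 0, λ = -1 is a root.
Factor out (λ + 1): p(λ) = (λ + 1)·(λ^2 + 3λ - 108).
The quadratic factors as (λ + 12)·(λ - 9).
Eigenvalues: -12, -1, 9.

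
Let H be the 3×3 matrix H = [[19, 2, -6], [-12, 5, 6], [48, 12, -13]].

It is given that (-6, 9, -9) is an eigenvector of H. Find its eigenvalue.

Compute Hv: H·(-6, 9, -9) = (-42, 63, -63).
Since Hv = λv, compare component 1: -42 = λ·-6, so λ = 7.

7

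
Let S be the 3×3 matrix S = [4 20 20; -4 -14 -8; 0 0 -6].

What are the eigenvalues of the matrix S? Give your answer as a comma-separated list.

-6, -6, -4

Compute the characteristic polynomial p(s) = det(sI - S).
Cofactor expansion gives p(s) = s^3 + 16s^2 + 84s + 144.
Try s = -4: p(-4) = 0, so -4 is a root.
Dividing by (s + 4) leaves s^2 + 12s + 36.
The quadratic factor is (s + 6)^2.
Eigenvalues: -6, -6, -4.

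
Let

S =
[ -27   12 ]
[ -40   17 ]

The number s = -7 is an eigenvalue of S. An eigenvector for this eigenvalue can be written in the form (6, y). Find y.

10

We need (S + 7I)v = 0.
S + 7I = [[-20, 12], [-40, 24]].
Row 1: (-20)·6 + (12)·y = 0
Row 2: (-40)·6 + (24)·y = 0
Solving gives y = 10.
Check: S·(6, 10) = (-42, -70) = -7·(6, 10).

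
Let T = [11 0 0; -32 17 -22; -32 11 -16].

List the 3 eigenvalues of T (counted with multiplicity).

-5, 6, 11

The characteristic polynomial is p(s) = det(sI - T).
Cofactor expansion gives p(s) = s^3 - 12s^2 - 19s + 330.
Since p(11) = 0, s = 11 is a root.
Factor out (s - 11): p(s) = (s - 11)·(s^2 - s - 30).
The quadratic factors as (s + 5)·(s - 6).
Eigenvalues: -5, 6, 11.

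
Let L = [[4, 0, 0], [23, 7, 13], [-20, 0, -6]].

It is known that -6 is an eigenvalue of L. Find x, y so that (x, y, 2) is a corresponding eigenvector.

We need (L + 6I)v = 0.
L + 6I = [[10, 0, 0], [23, 13, 13], [-20, 0, 0]].
Row 1: (10)·x + (0)·y + (0)·2 = 0
Row 2: (23)·x + (13)·y + (13)·2 = 0
Row 3: (-20)·x + (0)·y + (0)·2 = 0
Solving gives x = 0, y = -2.
Check: L·(0, -2, 2) = (0, 12, -12) = -6·(0, -2, 2).

0, -2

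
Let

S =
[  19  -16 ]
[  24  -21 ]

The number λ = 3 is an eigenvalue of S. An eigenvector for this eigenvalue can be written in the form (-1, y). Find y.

We need (S - 3I)v = 0.
S - 3I = [[16, -16], [24, -24]].
Row 1: (16)·-1 + (-16)·y = 0
Row 2: (24)·-1 + (-24)·y = 0
Solving gives y = -1.
Check: S·(-1, -1) = (-3, -3) = 3·(-1, -1).

-1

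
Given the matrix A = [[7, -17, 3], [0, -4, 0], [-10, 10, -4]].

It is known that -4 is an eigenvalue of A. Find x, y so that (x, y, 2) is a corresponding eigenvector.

We need (A + 4I)v = 0.
A + 4I = [[11, -17, 3], [0, 0, 0], [-10, 10, 0]].
Row 1: (11)·x + (-17)·y + (3)·2 = 0
Row 2: (0)·x + (0)·y + (0)·2 = 0
Row 3: (-10)·x + (10)·y + (0)·2 = 0
Solving gives x = 1, y = 1.
Check: A·(1, 1, 2) = (-4, -4, -8) = -4·(1, 1, 2).

1, 1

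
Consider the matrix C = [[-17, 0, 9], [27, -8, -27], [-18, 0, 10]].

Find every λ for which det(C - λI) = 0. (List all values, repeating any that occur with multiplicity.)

-8, -8, 1

Set up det(rI - C) = 0.
Cofactor expansion gives p(r) = r^3 + 15r^2 + 48r - 64.
Rational-root test: r = 1 gives p(1) = 0.
Dividing by (r - 1) leaves r^2 + 16r + 64.
The quadratic factor is (r + 8)^2.
Eigenvalues: -8, -8, 1.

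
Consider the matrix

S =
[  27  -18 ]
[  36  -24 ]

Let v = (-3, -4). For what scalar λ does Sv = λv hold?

Compute Sv: S·(-3, -4) = (-9, -12).
Since Sv = λv, compare component 1: -9 = λ·-3, so λ = 3.

3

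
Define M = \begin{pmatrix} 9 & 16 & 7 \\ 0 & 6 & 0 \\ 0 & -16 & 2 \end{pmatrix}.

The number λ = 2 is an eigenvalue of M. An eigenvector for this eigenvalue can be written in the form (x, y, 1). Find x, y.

-1, 0

We need (M - 2I)v = 0.
M - 2I = [[7, 16, 7], [0, 4, 0], [0, -16, 0]].
Row 1: (7)·x + (16)·y + (7)·1 = 0
Row 2: (0)·x + (4)·y + (0)·1 = 0
Row 3: (0)·x + (-16)·y + (0)·1 = 0
Solving gives x = -1, y = 0.
Check: M·(-1, 0, 1) = (-2, 0, 2) = 2·(-1, 0, 1).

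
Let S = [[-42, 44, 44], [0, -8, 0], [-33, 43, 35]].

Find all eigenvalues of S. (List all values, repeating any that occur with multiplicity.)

Compute the characteristic polynomial p(λ) = det(λI - S).
Cofactor expansion gives p(λ) = λ^3 + 15λ^2 + 38λ - 144.
Since p(2) = 0, λ = 2 is a root.
Dividing by (λ - 2) leaves λ^2 + 17λ + 72.
The quadratic factors as (λ + 9)·(λ + 8).
Eigenvalues: -9, -8, 2.

-9, -8, 2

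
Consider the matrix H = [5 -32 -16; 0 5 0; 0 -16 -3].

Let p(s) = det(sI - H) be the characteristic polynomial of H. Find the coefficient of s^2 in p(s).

The coefficient of s^2 of det(sI - H) is −trace(H).
trace(H) = (5) + (5) + (-3) = 7, so the coefficient is -7.

-7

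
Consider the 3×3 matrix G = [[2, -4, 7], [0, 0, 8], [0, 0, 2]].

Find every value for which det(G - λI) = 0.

0, 2, 2

G is upper triangular, so its eigenvalues are the diagonal entries.
Diagonal: 2, 0, 2.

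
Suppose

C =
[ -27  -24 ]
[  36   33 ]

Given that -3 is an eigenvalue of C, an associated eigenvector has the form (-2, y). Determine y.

We need (C + 3I)v = 0.
C + 3I = [[-24, -24], [36, 36]].
Row 1: (-24)·-2 + (-24)·y = 0
Row 2: (36)·-2 + (36)·y = 0
Solving gives y = 2.
Check: C·(-2, 2) = (6, -6) = -3·(-2, 2).

2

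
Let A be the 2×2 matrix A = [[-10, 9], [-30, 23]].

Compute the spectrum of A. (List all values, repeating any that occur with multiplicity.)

det(A - μI) = (-10 - μ)(23 - μ) - (9)·(-30) = μ^2 - 13μ + 40.
This factors as (μ - 5)·(μ - 8) = 0.
Eigenvalues: 5, 8.

5, 8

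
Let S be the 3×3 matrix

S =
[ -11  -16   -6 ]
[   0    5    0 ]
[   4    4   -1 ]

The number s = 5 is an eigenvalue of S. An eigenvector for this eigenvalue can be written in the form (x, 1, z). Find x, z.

-1, 0

We need (S - 5I)v = 0.
S - 5I = [[-16, -16, -6], [0, 0, 0], [4, 4, -6]].
Row 1: (-16)·x + (-16)·1 + (-6)·z = 0
Row 2: (0)·x + (0)·1 + (0)·z = 0
Row 3: (4)·x + (4)·1 + (-6)·z = 0
Solving gives x = -1, z = 0.
Check: S·(-1, 1, 0) = (-5, 5, 0) = 5·(-1, 1, 0).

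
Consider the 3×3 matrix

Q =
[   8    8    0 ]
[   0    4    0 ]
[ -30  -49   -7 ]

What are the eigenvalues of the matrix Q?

Set up det(rI - Q) = 0.
Cofactor expansion gives p(r) = r^3 - 5r^2 - 52r + 224.
Rational-root test: r = 4 gives p(4) = 0.
Factor out (r - 4): p(r) = (r - 4)·(r^2 - r - 56).
The quadratic factors as (r + 7)·(r - 8).
Eigenvalues: -7, 4, 8.

-7, 4, 8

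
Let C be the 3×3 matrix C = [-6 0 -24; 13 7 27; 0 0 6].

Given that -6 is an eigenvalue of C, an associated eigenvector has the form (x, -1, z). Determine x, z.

1, 0

We need (C + 6I)v = 0.
C + 6I = [[0, 0, -24], [13, 13, 27], [0, 0, 12]].
Row 1: (0)·x + (0)·-1 + (-24)·z = 0
Row 2: (13)·x + (13)·-1 + (27)·z = 0
Row 3: (0)·x + (0)·-1 + (12)·z = 0
Solving gives x = 1, z = 0.
Check: C·(1, -1, 0) = (-6, 6, 0) = -6·(1, -1, 0).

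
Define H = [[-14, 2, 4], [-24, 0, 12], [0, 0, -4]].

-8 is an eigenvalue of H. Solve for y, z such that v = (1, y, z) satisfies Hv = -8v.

We need (H + 8I)v = 0.
H + 8I = [[-6, 2, 4], [-24, 8, 12], [0, 0, 4]].
Row 1: (-6)·1 + (2)·y + (4)·z = 0
Row 2: (-24)·1 + (8)·y + (12)·z = 0
Row 3: (0)·1 + (0)·y + (4)·z = 0
Solving gives y = 3, z = 0.
Check: H·(1, 3, 0) = (-8, -24, 0) = -8·(1, 3, 0).

3, 0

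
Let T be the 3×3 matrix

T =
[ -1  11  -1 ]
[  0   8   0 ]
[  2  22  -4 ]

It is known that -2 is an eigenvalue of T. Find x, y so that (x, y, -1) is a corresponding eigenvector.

We need (T + 2I)v = 0.
T + 2I = [[1, 11, -1], [0, 10, 0], [2, 22, -2]].
Row 1: (1)·x + (11)·y + (-1)·-1 = 0
Row 2: (0)·x + (10)·y + (0)·-1 = 0
Row 3: (2)·x + (22)·y + (-2)·-1 = 0
Solving gives x = -1, y = 0.
Check: T·(-1, 0, -1) = (2, 0, 2) = -2·(-1, 0, -1).

-1, 0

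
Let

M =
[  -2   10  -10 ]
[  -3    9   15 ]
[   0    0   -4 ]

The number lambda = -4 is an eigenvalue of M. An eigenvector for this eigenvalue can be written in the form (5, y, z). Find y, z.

0, 1

We need (M + 4I)v = 0.
M + 4I = [[2, 10, -10], [-3, 13, 15], [0, 0, 0]].
Row 1: (2)·5 + (10)·y + (-10)·z = 0
Row 2: (-3)·5 + (13)·y + (15)·z = 0
Row 3: (0)·5 + (0)·y + (0)·z = 0
Solving gives y = 0, z = 1.
Check: M·(5, 0, 1) = (-20, 0, -4) = -4·(5, 0, 1).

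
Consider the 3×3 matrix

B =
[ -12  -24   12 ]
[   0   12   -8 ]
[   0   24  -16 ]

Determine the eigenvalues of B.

-12, -4, 0

The characteristic polynomial is p(μ) = det(μI - B).
Cofactor expansion gives p(μ) = μ^3 + 16μ^2 + 48μ.
Rational-root test: μ = 0 gives p(0) = 0.
Dividing by μ leaves μ^2 + 16μ + 48.
The quadratic factors as (μ + 12)·(μ + 4).
Eigenvalues: -12, -4, 0.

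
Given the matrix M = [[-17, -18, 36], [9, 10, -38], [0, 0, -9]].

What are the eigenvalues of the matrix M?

Compute the characteristic polynomial p(t) = det(tI - M).
Expanding along the first row, p(t) = t^3 + 16t^2 + 55t - 72.
Try t = -8: p(-8) = 0, so -8 is a root.
Dividing by (t + 8) leaves t^2 + 8t - 9.
The quadratic factors as (t + 9)·(t - 1).
Eigenvalues: -9, -8, 1.

-9, -8, 1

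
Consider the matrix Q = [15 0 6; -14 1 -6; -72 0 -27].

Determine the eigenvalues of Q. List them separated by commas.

Compute the characteristic polynomial p(λ) = det(λI - Q).
Expanding along the first row, p(λ) = λ^3 + 11λ^2 + 15λ - 27.
Since p(-3) = 0, λ = -3 is a root.
Dividing by (λ + 3) leaves λ^2 + 8λ - 9.
The quadratic factors as (λ + 9)·(λ - 1).
Eigenvalues: -9, -3, 1.

-9, -3, 1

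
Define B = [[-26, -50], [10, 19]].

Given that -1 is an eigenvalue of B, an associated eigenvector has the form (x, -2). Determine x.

We need (B + 1I)v = 0.
B + 1I = [[-25, -50], [10, 20]].
Row 1: (-25)·x + (-50)·-2 = 0
Row 2: (10)·x + (20)·-2 = 0
Solving gives x = 4.
Check: B·(4, -2) = (-4, 2) = -1·(4, -2).

4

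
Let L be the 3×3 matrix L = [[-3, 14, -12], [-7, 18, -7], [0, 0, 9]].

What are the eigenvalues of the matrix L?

Compute the characteristic polynomial p(λ) = det(λI - L).
Expanding along the first row, p(λ) = λ^3 - 24λ^2 + 179λ - 396.
Since p(4) = 0, λ = 4 is a root.
Dividing by (λ - 4) leaves λ^2 - 20λ + 99.
The quadratic factors as (λ - 9)·(λ - 11).
Eigenvalues: 4, 9, 11.

4, 9, 11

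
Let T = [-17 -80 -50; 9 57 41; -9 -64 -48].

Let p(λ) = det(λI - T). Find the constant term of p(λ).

p(λ) = λ^3 + 8λ^2 + 5λ - 14.
The constant term is -14.

-14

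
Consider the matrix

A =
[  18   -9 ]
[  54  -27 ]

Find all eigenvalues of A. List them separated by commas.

det(A - rI) = (18 - r)(-27 - r) - (-9)·(54) = r^2 + 9r.
This factors as (r + 9)·r = 0.
Eigenvalues: -9, 0.

-9, 0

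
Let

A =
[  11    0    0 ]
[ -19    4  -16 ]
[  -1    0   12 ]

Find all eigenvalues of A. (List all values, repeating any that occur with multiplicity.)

4, 11, 12

The characteristic polynomial is p(λ) = det(λI - A).
Expanding along the first row, p(λ) = λ^3 - 27λ^2 + 224λ - 528.
Rational-root test: λ = 4 gives p(4) = 0.
Dividing by (λ - 4) leaves λ^2 - 23λ + 132.
The quadratic factors as (λ - 11)·(λ - 12).
Eigenvalues: 4, 11, 12.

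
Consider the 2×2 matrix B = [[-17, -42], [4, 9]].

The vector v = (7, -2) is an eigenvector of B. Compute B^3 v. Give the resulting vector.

First find the eigenvalue: Bv = (-35, 10) = -5·(7, -2), so λ = -5.
Then B^3 v = λ^3·v = (-5)^3·(7, -2) = -125·(7, -2) = (-875, 250).

(-875, 250)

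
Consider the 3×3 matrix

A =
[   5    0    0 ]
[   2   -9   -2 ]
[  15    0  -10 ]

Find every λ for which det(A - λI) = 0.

Set up det(lambda·I - A) = 0.
Cofactor expansion gives p(lambda) = lambda^3 + 14·lambda^2 - 5·lambda - 450.
Rational-root test: lambda = 5 gives p(5) = 0.
Dividing by (lambda - 5) leaves lambda^2 + 19·lambda + 90.
The quadratic factors as (lambda + 10)·(lambda + 9).
Eigenvalues: -10, -9, 5.

-10, -9, 5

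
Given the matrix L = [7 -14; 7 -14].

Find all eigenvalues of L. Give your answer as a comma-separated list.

det(L - λI) = (7 - λ)(-14 - λ) - (-14)·(7) = λ^2 + 7λ.
This factors as (λ + 7)·λ = 0.
Eigenvalues: -7, 0.

-7, 0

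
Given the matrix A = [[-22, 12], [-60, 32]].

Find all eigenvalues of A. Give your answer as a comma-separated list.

2, 8

det(A - sI) = (-22 - s)(32 - s) - (12)·(-60) = s^2 - 10s + 16.
This factors as (s - 2)·(s - 8) = 0.
Eigenvalues: 2, 8.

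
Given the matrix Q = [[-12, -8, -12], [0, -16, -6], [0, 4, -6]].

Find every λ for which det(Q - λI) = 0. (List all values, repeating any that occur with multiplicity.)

-12, -12, -10

The characteristic polynomial is p(s) = det(sI - Q).
Cofactor expansion gives p(s) = s^3 + 34s^2 + 384s + 1440.
Try s = -12: p(-12) = 0, so -12 is a root.
Factor out (s + 12): p(s) = (s + 12)·(s^2 + 22s + 120).
The quadratic factors as (s + 12)·(s + 10).
Eigenvalues: -12, -12, -10.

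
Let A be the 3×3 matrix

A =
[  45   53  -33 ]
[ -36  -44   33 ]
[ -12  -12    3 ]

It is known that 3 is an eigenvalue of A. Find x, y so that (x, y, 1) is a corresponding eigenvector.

We need (A - 3I)v = 0.
A - 3I = [[42, 53, -33], [-36, -47, 33], [-12, -12, 0]].
Row 1: (42)·x + (53)·y + (-33)·1 = 0
Row 2: (-36)·x + (-47)·y + (33)·1 = 0
Row 3: (-12)·x + (-12)·y + (0)·1 = 0
Solving gives x = -3, y = 3.
Check: A·(-3, 3, 1) = (-9, 9, 3) = 3·(-3, 3, 1).

-3, 3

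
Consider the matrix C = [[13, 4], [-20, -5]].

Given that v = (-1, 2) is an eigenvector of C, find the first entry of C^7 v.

First find the eigenvalue: Cv = (-5, 10) = 5·(-1, 2), so λ = 5.
Then C^7 v = λ^7·v = 5^7·(-1, 2) = 78125·(-1, 2) = (-78125, 156250).

-78125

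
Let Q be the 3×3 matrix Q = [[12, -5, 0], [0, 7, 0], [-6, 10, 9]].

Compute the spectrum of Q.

Compute the characteristic polynomial p(μ) = det(μI - Q).
Cofactor expansion gives p(μ) = μ^3 - 28μ^2 + 255μ - 756.
Try μ = 7: p(7) = 0, so 7 is a root.
Dividing by (μ - 7) leaves μ^2 - 21μ + 108.
The quadratic factors as (μ - 9)·(μ - 12).
Eigenvalues: 7, 9, 12.

7, 9, 12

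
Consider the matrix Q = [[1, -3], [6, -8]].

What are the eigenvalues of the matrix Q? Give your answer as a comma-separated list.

det(Q - tI) = (1 - t)(-8 - t) - (-3)·(6) = t^2 + 7t + 10.
This factors as (t + 5)·(t + 2) = 0.
Eigenvalues: -5, -2.

-5, -2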